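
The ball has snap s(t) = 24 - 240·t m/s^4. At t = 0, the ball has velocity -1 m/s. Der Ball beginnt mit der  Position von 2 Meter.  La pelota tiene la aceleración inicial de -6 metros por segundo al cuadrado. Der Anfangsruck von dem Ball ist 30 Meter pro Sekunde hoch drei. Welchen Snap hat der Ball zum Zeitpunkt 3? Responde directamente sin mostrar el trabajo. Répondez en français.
À t = 3, s = -696.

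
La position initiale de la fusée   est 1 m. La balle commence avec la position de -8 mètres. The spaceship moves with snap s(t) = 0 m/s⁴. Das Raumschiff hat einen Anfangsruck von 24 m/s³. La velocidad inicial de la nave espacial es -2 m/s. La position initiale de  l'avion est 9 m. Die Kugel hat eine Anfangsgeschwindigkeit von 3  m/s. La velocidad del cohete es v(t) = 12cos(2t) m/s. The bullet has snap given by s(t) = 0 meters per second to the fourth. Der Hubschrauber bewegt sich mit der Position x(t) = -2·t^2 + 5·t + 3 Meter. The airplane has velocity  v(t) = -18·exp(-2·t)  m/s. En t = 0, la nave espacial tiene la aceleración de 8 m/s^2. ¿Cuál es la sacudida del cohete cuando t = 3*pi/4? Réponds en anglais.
To solve this, we need to take 2 derivatives of our velocity equation v(t) = 12·cos(2·t). The derivative of velocity gives acceleration: a(t) = -24·sin(2·t). The derivative of acceleration gives jerk: j(t) = -48·cos(2·t). We have jerk j(t) = -48·cos(2·t). Substituting t = 3*pi/4: j(3*pi/4) = 0.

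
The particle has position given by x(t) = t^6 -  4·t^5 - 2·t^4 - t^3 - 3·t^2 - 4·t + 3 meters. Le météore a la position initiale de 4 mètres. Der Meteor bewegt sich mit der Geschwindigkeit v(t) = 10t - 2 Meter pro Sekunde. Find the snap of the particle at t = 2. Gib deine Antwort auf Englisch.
We must differentiate our position equation x(t) = t^6 - 4·t^5 - 2·t^4 - t^3 - 3·t^2 - 4·t + 3 4 times. The derivative of position gives velocity: v(t) = 6·t^5 - 20·t^4 - 8·t^3 - 3·t^2 - 6·t - 4. Taking d/dt of v(t), we find a(t) = 30·t^4 - 80·t^3 - 24·t^2 - 6·t - 6. Differentiating acceleration, we get jerk: j(t) = 120·t^3 - 240·t^2 - 48·t - 6. Differentiating jerk, we get snap: s(t) = 360·t^2 - 480·t - 48. Using s(t) = 360·t^2 - 480·t - 48 and substituting t = 2, we find s = 432.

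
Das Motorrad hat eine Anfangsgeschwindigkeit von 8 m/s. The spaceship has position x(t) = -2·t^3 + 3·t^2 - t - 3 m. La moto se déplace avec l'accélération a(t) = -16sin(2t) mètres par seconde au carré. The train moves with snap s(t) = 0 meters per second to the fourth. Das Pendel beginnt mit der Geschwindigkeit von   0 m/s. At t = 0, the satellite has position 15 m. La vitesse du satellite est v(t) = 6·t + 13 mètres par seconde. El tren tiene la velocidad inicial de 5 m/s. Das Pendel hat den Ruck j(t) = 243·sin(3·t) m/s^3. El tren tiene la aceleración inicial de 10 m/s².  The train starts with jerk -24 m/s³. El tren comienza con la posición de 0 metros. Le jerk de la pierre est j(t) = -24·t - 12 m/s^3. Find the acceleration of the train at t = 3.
Starting from snap s(t) = 0, we take 2 antiderivatives. The antiderivative of snap is jerk. Using j(0) = -24, we get j(t) = -24. Integrating jerk and using the initial condition a(0) = 10, we get a(t) = 10 - 24·t. From the given acceleration equation a(t) = 10 - 24·t, we substitute t = 3 to get a = -62.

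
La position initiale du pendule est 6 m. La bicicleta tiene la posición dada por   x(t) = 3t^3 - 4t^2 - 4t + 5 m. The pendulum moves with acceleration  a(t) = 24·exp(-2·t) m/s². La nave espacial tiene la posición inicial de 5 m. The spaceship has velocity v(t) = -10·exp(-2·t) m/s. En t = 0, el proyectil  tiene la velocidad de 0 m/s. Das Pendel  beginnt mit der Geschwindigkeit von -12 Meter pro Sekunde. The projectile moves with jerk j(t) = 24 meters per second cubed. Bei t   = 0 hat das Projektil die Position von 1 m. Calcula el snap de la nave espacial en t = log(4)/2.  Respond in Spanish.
Para resolver esto, necesitamos tomar 3 derivadas de nuestra ecuación de la velocidad v(t) = -10·exp(-2·t). Derivando la velocidad, obtenemos la aceleración: a(t) = 20·exp(-2·t). Derivando la aceleración, obtenemos la sacudida: j(t) = -40·exp(-2·t). La derivada de la sacudida da el snap: s(t) = 80·exp(-2·t). Tenemos el snap s(t) = 80·exp(-2·t). Sustituyendo t = log(4)/2: s(log(4)/2) = 20.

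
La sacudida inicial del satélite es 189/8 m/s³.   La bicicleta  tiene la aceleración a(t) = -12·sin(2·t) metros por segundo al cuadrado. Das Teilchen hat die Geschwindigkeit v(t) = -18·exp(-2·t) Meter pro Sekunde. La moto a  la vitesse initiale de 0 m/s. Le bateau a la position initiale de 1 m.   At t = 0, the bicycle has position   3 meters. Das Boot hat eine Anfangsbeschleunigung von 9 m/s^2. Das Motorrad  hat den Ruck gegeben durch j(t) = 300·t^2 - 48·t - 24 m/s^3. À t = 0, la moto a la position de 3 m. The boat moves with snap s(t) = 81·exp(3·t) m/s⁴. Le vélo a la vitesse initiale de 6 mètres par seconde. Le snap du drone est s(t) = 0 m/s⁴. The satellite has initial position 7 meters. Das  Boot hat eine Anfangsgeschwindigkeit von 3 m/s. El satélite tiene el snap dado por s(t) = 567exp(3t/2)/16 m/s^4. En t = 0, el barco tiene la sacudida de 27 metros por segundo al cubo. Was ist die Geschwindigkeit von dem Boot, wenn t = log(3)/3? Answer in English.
Starting from snap s(t) = 81·exp(3·t), we take 3 antiderivatives. The antiderivative of snap is jerk. Using j(0) = 27, we get j(t) = 27·exp(3·t). The antiderivative of jerk, with a(0) = 9, gives acceleration: a(t) = 9·exp(3·t). Integrating acceleration and using the initial condition v(0) = 3, we get v(t) = 3·exp(3·t). From the given velocity equation v(t) = 3·exp(3·t), we substitute t = log(3)/3 to get v = 9.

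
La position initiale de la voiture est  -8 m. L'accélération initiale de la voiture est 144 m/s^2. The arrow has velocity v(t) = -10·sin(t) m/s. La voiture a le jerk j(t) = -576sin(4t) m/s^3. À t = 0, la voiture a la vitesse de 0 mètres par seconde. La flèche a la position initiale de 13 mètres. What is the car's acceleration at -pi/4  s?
We must find the integral of our jerk equation j(t) = -576·sin(4·t) 1 time. Taking ∫j(t)dt and applying a(0) = 144, we find a(t) = 144·cos(4·t). From the given acceleration equation a(t) = 144·cos(4·t), we substitute t = -pi/4 to get a = -144.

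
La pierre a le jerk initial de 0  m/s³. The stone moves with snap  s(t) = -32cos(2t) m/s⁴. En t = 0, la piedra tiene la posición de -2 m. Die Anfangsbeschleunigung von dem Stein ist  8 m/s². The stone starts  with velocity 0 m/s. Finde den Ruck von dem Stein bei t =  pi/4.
Wir müssen die Stammfunktion unserer Gleichung für den Snap s(t) = -32·cos(2·t) 1-mal finden. Mit ∫s(t)dt und Anwendung von j(0) = 0, finden wir j(t) = -16·sin(2·t). Aus der Gleichung für den Ruck j(t) = -16·sin(2·t), setzen wir t = pi/4 ein und erhalten j = -16.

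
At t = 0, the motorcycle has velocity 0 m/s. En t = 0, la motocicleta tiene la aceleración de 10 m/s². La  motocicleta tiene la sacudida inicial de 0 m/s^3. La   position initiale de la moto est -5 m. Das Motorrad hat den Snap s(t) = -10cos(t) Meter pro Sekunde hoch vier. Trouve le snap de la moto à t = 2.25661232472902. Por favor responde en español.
De la ecuación del snap s(t) = -10·cos(t), sustituimos t = 2.25661232472902 para obtener s = 6.33304725155349.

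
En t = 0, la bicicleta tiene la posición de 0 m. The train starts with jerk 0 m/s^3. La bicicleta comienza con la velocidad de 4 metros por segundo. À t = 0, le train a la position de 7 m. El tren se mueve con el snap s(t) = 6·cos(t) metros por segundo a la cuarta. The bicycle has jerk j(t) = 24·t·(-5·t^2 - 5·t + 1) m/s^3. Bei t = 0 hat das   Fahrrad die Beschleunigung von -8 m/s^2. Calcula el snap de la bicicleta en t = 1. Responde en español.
Debemos derivar nuestra ecuación de la sacudida j(t) = 24·t·(-5·t^2 - 5·t + 1) 1 vez. Tomando d/dt de j(t), encontramos s(t) = -120·t^2 + 24·t·(-10·t - 5) - 120·t + 24. De la ecuación del snap s(t) = -120·t^2 + 24·t·(-10·t - 5) - 120·t + 24, sustituimos t = 1 para obtener s = -576.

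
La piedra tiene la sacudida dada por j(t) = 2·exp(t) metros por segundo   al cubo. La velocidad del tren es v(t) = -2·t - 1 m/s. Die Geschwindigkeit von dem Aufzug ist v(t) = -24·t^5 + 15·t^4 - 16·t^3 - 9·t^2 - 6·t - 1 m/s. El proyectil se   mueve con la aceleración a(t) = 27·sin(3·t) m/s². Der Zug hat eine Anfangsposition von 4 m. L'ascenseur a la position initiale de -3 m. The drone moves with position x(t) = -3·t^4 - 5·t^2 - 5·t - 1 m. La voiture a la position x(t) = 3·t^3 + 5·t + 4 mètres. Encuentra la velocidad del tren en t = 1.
Usando v(t) = -2·t - 1 y sustituyendo t = 1, encontramos v = -3.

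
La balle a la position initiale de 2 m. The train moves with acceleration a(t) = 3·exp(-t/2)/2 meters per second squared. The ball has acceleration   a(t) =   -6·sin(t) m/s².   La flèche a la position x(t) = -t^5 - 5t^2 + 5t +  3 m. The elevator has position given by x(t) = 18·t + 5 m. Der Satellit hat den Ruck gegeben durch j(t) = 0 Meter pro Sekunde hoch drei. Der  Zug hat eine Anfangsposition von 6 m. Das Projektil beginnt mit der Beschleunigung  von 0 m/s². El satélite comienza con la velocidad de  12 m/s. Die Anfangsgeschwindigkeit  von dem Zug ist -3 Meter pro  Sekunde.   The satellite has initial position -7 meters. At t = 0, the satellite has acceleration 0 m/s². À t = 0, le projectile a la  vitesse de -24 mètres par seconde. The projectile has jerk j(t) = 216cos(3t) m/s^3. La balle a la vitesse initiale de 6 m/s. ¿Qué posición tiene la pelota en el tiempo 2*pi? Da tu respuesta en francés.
Nous devons trouver l'intégrale de notre équation de l'accélération a(t) = -6·sin(t) 2 fois. La primitive de l'accélération, avec v(0) = 6, donne la vitesse: v(t) = 6·cos(t). En prenant ∫v(t)dt et en appliquant x(0) = 2, nous trouvons x(t) = 6·sin(t) + 2. Nous avons la position x(t) = 6·sin(t) + 2. En substituant t = 2*pi: x(2*pi) = 2.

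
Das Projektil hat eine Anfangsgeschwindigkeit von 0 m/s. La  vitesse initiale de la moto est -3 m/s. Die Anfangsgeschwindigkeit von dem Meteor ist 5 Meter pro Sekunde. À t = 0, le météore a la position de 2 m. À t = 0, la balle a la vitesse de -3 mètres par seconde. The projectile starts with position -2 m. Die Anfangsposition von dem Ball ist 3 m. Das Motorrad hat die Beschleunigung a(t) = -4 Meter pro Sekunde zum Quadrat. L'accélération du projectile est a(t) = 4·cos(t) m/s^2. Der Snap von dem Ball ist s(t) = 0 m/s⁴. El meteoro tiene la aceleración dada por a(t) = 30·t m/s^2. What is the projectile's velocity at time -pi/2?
To solve this, we need to take 1 integral of our acceleration equation a(t) = 4·cos(t). Integrating acceleration and using the initial condition v(0) = 0, we get v(t) = 4·sin(t). From the given velocity equation v(t) = 4·sin(t), we substitute t = -pi/2 to get v = -4.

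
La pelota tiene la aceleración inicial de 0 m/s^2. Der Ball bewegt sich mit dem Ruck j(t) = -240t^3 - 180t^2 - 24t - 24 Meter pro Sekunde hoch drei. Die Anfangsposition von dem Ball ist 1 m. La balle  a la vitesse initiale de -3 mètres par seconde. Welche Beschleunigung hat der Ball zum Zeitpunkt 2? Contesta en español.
Necesitamos integrar nuestra ecuación de la sacudida j(t) = -240·t^3 - 180·t^2 - 24·t - 24 1 vez. Tomando ∫j(t)dt y aplicando a(0) = 0, encontramos a(t) = 12·t·(-5·t^3 - 5·t^2 - t - 2). Tenemos la aceleración a(t) = 12·t·(-5·t^3 - 5·t^2 - t - 2). Sustituyendo t = 2: a(2) = -1536.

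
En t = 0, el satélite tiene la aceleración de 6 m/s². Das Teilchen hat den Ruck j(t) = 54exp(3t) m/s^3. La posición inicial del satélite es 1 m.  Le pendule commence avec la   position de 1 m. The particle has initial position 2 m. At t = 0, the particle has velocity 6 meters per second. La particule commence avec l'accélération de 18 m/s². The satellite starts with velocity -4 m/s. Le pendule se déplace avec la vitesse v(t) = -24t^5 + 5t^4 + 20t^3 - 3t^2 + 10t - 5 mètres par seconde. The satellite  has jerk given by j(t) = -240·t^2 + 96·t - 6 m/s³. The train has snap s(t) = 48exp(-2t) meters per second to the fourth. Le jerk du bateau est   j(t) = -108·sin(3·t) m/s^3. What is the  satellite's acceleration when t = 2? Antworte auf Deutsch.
Wir müssen unsere Gleichung für den Ruck j(t) = -240·t^2 + 96·t - 6 1-mal integrieren. Mit ∫j(t)dt und Anwendung von a(0) = 6, finden wir a(t) = -80·t^3 + 48·t^2 - 6·t + 6. Aus der Gleichung für die Beschleunigung a(t) = -80·t^3 + 48·t^2 - 6·t + 6, setzen wir t = 2 ein und erhalten a = -454.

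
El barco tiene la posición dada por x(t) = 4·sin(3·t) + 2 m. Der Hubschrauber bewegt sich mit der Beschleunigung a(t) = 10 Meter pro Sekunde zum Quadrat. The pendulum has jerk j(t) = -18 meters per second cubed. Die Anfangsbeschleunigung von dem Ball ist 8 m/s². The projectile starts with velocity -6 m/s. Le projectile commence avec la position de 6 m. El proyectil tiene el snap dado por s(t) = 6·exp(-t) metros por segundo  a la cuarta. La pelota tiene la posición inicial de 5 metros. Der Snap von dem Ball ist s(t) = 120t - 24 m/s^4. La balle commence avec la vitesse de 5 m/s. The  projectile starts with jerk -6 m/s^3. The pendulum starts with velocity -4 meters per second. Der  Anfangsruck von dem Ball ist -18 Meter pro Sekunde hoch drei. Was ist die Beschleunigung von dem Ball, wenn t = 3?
Wir müssen die Stammfunktion unserer Gleichung für den Snap s(t) = 120·t - 24 2-mal finden. Die Stammfunktion von dem Snap, mit j(0) = -18, ergibt den Ruck: j(t) = 60·t^2 - 24·t - 18. Durch Integration von dem Ruck und Verwendung der Anfangsbedingung a(0) = 8, erhalten wir a(t) = 20·t^3 - 12·t^2 - 18·t + 8. Mit a(t) = 20·t^3 - 12·t^2 - 18·t + 8 und Einsetzen von t = 3, finden wir a = 386.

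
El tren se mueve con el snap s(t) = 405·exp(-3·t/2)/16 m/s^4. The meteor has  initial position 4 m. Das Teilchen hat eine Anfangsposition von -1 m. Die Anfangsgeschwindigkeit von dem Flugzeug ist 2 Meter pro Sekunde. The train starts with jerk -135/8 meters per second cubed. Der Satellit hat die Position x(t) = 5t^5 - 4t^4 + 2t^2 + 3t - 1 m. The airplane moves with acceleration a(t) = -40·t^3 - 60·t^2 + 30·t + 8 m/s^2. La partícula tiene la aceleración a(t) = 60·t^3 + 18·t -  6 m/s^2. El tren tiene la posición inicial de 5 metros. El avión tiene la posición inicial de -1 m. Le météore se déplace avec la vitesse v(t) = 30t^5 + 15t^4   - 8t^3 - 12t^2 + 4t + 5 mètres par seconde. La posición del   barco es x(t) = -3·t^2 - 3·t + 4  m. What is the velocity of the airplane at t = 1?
Starting from acceleration a(t) = -40·t^3 - 60·t^2 + 30·t + 8, we take 1 integral. Taking ∫a(t)dt and applying v(0) = 2, we find v(t) = -10·t^4 - 20·t^3 + 15·t^2 + 8·t + 2. We have velocity v(t) = -10·t^4 - 20·t^3 + 15·t^2 + 8·t + 2. Substituting t = 1: v(1) = -5.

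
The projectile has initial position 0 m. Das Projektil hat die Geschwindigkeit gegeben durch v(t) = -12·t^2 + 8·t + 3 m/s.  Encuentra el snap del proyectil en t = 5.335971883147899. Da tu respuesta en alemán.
Um dies zu lösen, müssen wir 3 Ableitungen unserer Gleichung für die Geschwindigkeit v(t) = -12·t^2 + 8·t + 3 nehmen. Die Ableitung von der Geschwindigkeit ergibt die Beschleunigung: a(t) = 8 - 24·t. Mit d/dt von a(t) finden wir j(t) = -24. Die Ableitung von dem Ruck ergibt den Snap: s(t) = 0. Mit s(t) = 0 und Einsetzen von t = 5.335971883147899, finden wir s = 0.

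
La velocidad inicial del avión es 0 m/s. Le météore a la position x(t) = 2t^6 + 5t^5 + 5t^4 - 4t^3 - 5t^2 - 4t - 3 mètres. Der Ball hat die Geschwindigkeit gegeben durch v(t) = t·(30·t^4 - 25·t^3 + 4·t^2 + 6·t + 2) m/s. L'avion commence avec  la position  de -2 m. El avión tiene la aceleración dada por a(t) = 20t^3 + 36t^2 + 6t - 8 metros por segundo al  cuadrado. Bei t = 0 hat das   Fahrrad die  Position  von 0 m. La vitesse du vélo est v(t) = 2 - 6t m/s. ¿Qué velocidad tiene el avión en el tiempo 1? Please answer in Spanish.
Debemos encontrar la antiderivada de nuestra ecuación de la aceleración a(t) = 20·t^3 + 36·t^2 + 6·t - 8 1 vez. La antiderivada de la aceleración es la velocidad. Usando v(0) = 0, obtenemos v(t) = t·(5·t^3 + 12·t^2 + 3·t - 8). De la ecuación de la velocidad v(t) = t·(5·t^3 + 12·t^2 + 3·t - 8), sustituimos t = 1 para obtener v = 12.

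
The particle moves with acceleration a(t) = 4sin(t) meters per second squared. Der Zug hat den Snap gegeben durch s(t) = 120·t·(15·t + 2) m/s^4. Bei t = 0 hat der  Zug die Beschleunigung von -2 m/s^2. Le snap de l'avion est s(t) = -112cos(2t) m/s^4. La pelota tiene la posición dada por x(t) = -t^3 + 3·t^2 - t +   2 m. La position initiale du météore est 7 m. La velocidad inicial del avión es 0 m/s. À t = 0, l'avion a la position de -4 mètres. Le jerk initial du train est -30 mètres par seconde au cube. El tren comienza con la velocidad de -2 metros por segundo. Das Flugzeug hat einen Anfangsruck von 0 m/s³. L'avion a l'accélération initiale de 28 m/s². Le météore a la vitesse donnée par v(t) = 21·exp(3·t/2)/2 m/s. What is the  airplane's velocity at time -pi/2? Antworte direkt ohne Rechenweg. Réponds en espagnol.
v(-pi/2) = 0.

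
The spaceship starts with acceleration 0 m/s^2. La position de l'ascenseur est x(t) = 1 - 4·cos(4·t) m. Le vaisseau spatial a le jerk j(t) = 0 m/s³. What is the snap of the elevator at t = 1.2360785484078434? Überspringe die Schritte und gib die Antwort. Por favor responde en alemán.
Die Antwort ist -235.368054093490.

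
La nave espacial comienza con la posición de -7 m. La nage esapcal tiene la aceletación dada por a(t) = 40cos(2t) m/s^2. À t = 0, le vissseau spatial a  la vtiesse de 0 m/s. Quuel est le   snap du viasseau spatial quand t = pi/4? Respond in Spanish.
Debemos derivar nuestra ecuación de la aceleración a(t) = 40·cos(2·t) 2 veces. Derivando la aceleración, obtenemos la sacudida: j(t) = -80·sin(2·t). La derivada de la sacudida da el snap: s(t) = -160·cos(2·t). De la ecuación del snap s(t) = -160·cos(2·t), sustituimos t = pi/4 para obtener s = 0.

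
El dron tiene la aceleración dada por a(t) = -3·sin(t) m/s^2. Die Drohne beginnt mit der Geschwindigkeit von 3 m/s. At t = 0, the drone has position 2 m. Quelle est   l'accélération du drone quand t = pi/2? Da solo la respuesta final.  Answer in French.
À t = pi/2, a = -3.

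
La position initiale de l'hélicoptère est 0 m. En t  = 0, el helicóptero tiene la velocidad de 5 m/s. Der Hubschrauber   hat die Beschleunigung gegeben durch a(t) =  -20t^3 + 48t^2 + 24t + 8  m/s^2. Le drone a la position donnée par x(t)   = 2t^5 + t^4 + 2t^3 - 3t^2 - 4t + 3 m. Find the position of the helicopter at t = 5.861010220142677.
We need to integrate our acceleration equation a(t) = -20·t^3 + 48·t^2 + 24·t + 8 2 times. Taking ∫a(t)dt and applying v(0) = 5, we find v(t) = -5·t^4 + 16·t^3 + 12·t^2 + 8·t + 5. Integrating velocity and using the initial condition x(0) = 0, we get x(t) = -t^5 + 4·t^4 + 4·t^3 + 4·t^2 + 5·t. We have position x(t) = -t^5 + 4·t^4 + 4·t^3 + 4·t^2 + 5·t. Substituting t = 5.861010220142677: x(5.861010220142677) = -1223.98464697928.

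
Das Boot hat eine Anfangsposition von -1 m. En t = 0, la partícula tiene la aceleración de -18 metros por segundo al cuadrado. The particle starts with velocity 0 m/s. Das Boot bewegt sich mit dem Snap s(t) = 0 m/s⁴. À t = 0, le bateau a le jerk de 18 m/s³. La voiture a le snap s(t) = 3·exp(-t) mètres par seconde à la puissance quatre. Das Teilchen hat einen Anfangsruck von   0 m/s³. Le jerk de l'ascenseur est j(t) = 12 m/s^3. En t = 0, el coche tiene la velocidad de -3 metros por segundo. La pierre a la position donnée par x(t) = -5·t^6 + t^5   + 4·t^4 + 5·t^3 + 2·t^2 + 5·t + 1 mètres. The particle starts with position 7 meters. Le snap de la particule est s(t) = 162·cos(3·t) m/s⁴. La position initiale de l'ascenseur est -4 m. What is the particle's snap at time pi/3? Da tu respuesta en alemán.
Aus der Gleichung für den Snap s(t) = 162·cos(3·t), setzen wir t = pi/3 ein und erhalten s = -162.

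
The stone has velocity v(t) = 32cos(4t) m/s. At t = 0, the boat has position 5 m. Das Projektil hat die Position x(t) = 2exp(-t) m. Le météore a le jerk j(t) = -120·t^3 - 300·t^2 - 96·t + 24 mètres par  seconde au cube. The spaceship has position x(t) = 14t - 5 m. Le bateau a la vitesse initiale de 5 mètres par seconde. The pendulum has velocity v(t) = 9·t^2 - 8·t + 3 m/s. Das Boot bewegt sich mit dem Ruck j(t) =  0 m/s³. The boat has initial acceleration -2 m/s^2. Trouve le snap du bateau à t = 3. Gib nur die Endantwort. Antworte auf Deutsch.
Die Antwort ist 0.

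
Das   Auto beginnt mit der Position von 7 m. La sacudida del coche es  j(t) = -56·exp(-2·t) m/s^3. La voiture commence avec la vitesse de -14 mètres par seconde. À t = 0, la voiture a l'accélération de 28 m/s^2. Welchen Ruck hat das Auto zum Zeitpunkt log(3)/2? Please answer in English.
From the given jerk equation j(t) = -56·exp(-2·t), we substitute t = log(3)/2 to get j = -56/3.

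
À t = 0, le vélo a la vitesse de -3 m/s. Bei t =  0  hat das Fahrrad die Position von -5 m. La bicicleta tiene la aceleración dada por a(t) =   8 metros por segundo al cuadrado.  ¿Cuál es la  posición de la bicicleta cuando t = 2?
Debemos encontrar la integral de nuestra ecuación de la aceleración a(t) = 8 2 veces. La antiderivada de la aceleración, con v(0) = -3, da la velocidad: v(t) = 8·t - 3. La integral de la velocidad, con x(0) = -5, da la posición: x(t) = 4·t^2 - 3·t - 5. Tenemos la posición x(t) = 4·t^2 - 3·t - 5. Sustituyendo t = 2: x(2) = 5.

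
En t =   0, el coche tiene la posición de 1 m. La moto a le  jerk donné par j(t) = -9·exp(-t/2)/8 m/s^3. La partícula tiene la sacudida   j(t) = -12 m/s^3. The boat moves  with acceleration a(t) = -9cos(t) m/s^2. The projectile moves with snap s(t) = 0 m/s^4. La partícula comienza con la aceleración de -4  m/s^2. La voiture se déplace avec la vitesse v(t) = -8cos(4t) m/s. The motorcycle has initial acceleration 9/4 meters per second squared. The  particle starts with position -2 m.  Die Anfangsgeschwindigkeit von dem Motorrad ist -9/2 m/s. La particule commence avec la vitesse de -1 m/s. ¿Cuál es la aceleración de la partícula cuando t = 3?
Partiendo de la sacudida j(t) = -12, tomamos 1 integral. La integral de la sacudida, con a(0) = -4, da la aceleración: a(t) = -12·t - 4. De la ecuación de la aceleración a(t) = -12·t - 4, sustituimos t = 3 para obtener a = -40.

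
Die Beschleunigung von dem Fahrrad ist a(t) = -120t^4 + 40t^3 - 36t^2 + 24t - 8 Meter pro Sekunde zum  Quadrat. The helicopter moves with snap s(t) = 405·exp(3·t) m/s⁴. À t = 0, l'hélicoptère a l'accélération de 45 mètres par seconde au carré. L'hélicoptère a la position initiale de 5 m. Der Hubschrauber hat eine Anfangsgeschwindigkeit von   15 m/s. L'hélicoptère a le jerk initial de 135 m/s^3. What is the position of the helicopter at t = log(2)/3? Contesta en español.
Para resolver esto, necesitamos tomar 4 integrales de nuestra ecuación del snap s(t) = 405·exp(3·t). Tomando ∫s(t)dt y aplicando j(0) = 135, encontramos j(t) = 135·exp(3·t). Tomando ∫j(t)dt y aplicando a(0) = 45, encontramos a(t) = 45·exp(3·t). Integrando la aceleración y usando la condición inicial v(0) = 15, obtenemos v(t) = 15·exp(3·t). Tomando ∫v(t)dt y aplicando x(0) = 5, encontramos x(t) = 5·exp(3·t). Tenemos la posición x(t) = 5·exp(3·t). Sustituyendo t = log(2)/3: x(log(2)/3) = 10.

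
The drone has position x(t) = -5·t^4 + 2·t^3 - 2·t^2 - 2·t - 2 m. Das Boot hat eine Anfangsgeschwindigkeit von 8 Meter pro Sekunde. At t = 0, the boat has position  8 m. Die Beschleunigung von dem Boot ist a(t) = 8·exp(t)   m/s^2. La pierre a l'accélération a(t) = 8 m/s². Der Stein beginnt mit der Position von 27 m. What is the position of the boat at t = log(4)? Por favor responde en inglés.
We must find the antiderivative of our acceleration equation a(t) = 8·exp(t) 2 times. Finding the integral of a(t) and using v(0) = 8: v(t) = 8·exp(t). The antiderivative of velocity is position. Using x(0) = 8, we get x(t) = 8·exp(t). Using x(t) = 8·exp(t) and substituting t = log(4), we find x = 32.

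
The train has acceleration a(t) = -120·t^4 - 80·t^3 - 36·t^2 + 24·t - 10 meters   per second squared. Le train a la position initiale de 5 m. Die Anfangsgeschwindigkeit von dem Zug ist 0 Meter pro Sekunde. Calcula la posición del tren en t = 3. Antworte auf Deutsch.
Wir müssen die Stammfunktion unserer Gleichung für die Beschleunigung a(t) = -120·t^4 - 80·t^3 - 36·t^2 + 24·t - 10 2-mal finden. Mit ∫a(t)dt und Anwendung von v(0) = 0, finden wir v(t) = 2·t·(-12·t^4 - 10·t^3 - 6·t^2 + 6·t - 5). Mit ∫v(t)dt und Anwendung von x(0) = 5, finden wir x(t) = -4·t^6 - 4·t^5 - 3·t^4 + 4·t^3 - 5·t^2 + 5. Wir haben die Position x(t) = -4·t^6 - 4·t^5 - 3·t^4 + 4·t^3 - 5·t^2 + 5. Durch Einsetzen von t = 3: x(3) = -4063.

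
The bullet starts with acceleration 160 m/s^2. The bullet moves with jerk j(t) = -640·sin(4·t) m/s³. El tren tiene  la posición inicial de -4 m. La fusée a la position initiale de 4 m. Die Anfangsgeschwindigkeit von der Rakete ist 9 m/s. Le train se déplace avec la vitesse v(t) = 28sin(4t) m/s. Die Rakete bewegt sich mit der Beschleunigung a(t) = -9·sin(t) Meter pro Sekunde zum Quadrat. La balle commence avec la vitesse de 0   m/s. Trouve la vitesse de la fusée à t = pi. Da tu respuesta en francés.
Nous devons intégrer notre équation de l'accélération a(t) = -9·sin(t) 1 fois. En intégrant l'accélération et en utilisant la condition initiale v(0) = 9, nous obtenons v(t) = 9·cos(t). En utilisant v(t) = 9·cos(t) et en substituant t = pi, nous trouvons v = -9.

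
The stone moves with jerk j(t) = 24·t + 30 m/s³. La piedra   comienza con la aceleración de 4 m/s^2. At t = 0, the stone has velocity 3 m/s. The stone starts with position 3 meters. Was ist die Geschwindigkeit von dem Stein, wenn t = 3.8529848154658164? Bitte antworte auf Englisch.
We must find the integral of our jerk equation j(t) = 24·t + 30 2 times. The integral of jerk is acceleration. Using a(0) = 4, we get a(t) = 12·t^2 + 30·t + 4. The integral of acceleration is velocity. Using v(0) = 3, we get v(t) = 4·t^3 + 15·t^2 + 4·t + 3. From the given velocity equation v(t) = 4·t^3 + 15·t^2 + 4·t + 3, we substitute t = 3.8529848154658164 to get v = 469.892139919788.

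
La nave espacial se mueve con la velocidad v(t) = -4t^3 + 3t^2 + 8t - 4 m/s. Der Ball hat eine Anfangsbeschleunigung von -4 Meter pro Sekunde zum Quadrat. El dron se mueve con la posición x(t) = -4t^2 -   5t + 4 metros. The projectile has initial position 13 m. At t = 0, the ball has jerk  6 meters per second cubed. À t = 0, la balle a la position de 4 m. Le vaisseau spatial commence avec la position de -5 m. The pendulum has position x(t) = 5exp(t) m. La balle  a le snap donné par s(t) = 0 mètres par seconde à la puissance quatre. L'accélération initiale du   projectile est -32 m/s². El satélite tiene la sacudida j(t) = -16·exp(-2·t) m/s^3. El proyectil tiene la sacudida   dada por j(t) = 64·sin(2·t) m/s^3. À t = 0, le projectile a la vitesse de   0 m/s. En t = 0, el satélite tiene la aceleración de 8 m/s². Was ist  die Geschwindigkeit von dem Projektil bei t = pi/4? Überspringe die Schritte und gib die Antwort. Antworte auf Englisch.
v(pi/4) = -16.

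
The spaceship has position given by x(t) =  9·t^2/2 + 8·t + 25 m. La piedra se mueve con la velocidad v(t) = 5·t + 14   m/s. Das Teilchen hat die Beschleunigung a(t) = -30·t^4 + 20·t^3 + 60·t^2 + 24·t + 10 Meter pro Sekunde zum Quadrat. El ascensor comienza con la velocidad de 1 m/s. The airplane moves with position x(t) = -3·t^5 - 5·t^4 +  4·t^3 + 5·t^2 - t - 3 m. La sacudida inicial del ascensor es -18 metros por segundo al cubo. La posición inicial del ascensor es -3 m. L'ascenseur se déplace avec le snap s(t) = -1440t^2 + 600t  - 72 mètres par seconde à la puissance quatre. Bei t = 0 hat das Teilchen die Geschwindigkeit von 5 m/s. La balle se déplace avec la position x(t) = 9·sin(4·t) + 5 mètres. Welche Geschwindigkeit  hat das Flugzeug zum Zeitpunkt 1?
Wir müssen unsere Gleichung für die Position x(t) = -3·t^5 - 5·t^4 + 4·t^3 + 5·t^2 - t - 3 1-mal ableiten. Durch Ableiten von der Position erhalten wir die Geschwindigkeit: v(t) = -15·t^4 - 20·t^3 + 12·t^2 + 10·t - 1. Wir haben die Geschwindigkeit v(t) = -15·t^4 - 20·t^3 + 12·t^2 + 10·t - 1. Durch Einsetzen von t = 1: v(1) = -14.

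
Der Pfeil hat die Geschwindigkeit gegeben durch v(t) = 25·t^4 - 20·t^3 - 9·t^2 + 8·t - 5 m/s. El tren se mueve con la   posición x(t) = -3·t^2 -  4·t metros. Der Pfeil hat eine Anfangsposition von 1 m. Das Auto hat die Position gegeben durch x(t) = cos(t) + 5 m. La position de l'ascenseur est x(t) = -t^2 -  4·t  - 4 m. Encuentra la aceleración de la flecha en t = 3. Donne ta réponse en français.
En partant de la vitesse v(t) = 25·t^4 - 20·t^3 - 9·t^2 + 8·t - 5, nous prenons 1 dérivée. La dérivée de la vitesse donne l'accélération: a(t) = 100·t^3 - 60·t^2 - 18·t + 8. En utilisant a(t) = 100·t^3 - 60·t^2 - 18·t + 8 et en substituant t = 3, nous trouvons a = 2114.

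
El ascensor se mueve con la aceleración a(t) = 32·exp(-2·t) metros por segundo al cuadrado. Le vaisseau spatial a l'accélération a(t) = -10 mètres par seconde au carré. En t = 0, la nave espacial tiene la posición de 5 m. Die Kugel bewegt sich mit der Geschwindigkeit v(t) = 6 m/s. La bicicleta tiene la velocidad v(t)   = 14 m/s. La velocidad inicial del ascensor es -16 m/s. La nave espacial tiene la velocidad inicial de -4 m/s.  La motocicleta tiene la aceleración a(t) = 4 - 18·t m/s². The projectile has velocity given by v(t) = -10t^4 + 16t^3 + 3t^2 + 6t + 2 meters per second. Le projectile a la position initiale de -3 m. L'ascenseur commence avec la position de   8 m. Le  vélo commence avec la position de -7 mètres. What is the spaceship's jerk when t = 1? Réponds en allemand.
Um dies zu lösen, müssen wir 1 Ableitung unserer Gleichung für die Beschleunigung a(t) = -10 nehmen. Mit d/dt von a(t) finden wir j(t) = 0. Mit j(t) = 0 und Einsetzen von t = 1, finden wir j = 0.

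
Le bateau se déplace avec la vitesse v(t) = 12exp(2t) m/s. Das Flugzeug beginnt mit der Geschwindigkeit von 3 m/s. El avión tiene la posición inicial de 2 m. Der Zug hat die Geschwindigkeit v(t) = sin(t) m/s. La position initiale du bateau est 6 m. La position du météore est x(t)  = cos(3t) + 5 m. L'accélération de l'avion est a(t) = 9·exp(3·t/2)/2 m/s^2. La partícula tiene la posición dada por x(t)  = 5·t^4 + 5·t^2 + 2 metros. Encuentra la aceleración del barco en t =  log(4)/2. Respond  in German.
Ausgehend von der Geschwindigkeit v(t) = 12·exp(2·t), nehmen wir 1 Ableitung. Die Ableitung von der Geschwindigkeit ergibt die Beschleunigung: a(t) = 24·exp(2·t). Mit a(t) = 24·exp(2·t) und Einsetzen von t = log(4)/2, finden wir a = 96.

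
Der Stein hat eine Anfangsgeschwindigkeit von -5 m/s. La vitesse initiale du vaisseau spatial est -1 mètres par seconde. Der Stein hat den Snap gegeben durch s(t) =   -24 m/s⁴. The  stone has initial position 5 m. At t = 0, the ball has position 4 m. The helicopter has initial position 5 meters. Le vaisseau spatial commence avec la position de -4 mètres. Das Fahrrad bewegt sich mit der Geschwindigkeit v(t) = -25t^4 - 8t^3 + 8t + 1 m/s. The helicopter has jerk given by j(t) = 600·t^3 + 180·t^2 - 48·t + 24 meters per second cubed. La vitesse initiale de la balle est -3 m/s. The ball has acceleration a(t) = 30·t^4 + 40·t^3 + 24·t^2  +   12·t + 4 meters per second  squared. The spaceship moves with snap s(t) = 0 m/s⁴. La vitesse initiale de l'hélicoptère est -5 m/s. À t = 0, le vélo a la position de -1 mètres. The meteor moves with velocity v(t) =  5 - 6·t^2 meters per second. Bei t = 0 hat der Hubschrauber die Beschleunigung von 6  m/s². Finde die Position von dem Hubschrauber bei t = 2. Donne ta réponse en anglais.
Starting from jerk j(t) = 600·t^3 + 180·t^2 - 48·t + 24, we take 3 integrals. Finding the integral of j(t) and using a(0) = 6: a(t) = 150·t^4 + 60·t^3 - 24·t^2 + 24·t + 6. The antiderivative of acceleration is velocity. Using v(0) = -5, we get v(t) = 30·t^5 + 15·t^4 - 8·t^3 + 12·t^2 + 6·t - 5. Finding the antiderivative of v(t) and using x(0) = 5: x(t) = 5·t^6 + 3·t^5 - 2·t^4 + 4·t^3 + 3·t^2 - 5·t + 5. We have position x(t) = 5·t^6 + 3·t^5 - 2·t^4 + 4·t^3 + 3·t^2 - 5·t + 5. Substituting t = 2: x(2) = 423.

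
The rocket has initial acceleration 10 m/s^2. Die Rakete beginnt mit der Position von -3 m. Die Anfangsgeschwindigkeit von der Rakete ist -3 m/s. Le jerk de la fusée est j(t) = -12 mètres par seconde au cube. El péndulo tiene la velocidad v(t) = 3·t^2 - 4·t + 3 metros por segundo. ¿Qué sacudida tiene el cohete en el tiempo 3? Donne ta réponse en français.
De l'équation du jerk j(t) = -12, nous substituons t = 3 pour obtenir j = -12.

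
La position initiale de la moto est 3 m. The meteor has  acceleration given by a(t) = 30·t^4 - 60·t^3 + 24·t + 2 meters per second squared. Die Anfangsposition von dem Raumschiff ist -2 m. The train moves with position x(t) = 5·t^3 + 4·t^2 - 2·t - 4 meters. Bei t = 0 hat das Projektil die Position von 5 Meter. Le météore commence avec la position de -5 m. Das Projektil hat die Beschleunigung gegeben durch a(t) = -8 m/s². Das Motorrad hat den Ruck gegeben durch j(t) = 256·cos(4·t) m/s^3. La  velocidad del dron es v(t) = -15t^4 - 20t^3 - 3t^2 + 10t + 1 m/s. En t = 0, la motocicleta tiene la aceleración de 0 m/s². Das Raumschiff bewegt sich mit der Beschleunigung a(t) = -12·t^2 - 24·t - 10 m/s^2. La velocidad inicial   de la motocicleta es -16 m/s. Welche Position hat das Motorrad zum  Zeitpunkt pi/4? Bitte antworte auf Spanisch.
Necesitamos integrar nuestra ecuación de la sacudida j(t) = 256·cos(4·t) 3 veces. Integrando la sacudida y usando la condición inicial a(0) = 0, obtenemos a(t) = 64·sin(4·t). Integrando la aceleración y usando la condición inicial v(0) = -16, obtenemos v(t) = -16·cos(4·t). La antiderivada de la velocidad, con x(0) = 3, da la posición: x(t) = 3 - 4·sin(4·t). De la ecuación de la posición x(t) = 3 - 4·sin(4·t), sustituimos t = pi/4 para obtener x = 3.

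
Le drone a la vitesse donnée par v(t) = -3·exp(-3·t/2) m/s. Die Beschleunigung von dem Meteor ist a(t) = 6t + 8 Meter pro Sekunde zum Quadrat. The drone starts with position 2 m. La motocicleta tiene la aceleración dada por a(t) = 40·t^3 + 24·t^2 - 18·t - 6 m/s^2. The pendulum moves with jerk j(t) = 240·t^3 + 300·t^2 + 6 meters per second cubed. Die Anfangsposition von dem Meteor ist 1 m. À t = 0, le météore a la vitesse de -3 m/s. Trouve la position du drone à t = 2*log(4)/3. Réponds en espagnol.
Para resolver esto, necesitamos tomar 1 antiderivada de nuestra ecuación de la velocidad v(t) = -3·exp(-3·t/2). Integrando la velocidad y usando la condición inicial x(0) = 2, obtenemos x(t) = 2·exp(-3·t/2). De la ecuación de la posición x(t) = 2·exp(-3·t/2), sustituimos t = 2*log(4)/3 para obtener x = 1/2.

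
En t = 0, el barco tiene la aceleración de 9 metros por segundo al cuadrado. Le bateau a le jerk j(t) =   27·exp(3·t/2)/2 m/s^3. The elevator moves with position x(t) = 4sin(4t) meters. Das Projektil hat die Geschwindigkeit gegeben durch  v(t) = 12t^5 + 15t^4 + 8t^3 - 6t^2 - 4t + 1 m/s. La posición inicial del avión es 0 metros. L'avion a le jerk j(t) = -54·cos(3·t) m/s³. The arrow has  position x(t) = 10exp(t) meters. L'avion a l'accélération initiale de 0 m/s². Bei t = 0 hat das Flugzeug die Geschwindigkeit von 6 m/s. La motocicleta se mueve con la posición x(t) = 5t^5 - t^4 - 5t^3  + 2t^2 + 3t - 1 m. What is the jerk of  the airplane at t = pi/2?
We have jerk j(t) = -54·cos(3·t). Substituting t = pi/2: j(pi/2) = 0.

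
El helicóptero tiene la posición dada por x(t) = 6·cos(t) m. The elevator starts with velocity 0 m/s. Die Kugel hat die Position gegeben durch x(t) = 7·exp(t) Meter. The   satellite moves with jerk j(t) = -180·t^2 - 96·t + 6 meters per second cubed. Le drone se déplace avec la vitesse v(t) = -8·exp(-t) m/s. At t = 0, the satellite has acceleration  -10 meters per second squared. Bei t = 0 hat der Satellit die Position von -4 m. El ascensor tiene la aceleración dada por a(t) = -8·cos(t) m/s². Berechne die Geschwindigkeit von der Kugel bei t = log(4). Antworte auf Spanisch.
Para resolver esto, necesitamos tomar 1 derivada de nuestra ecuación de la posición x(t) = 7·exp(t). La derivada de la posición da la velocidad: v(t) = 7·exp(t). De la ecuación de la velocidad v(t) = 7·exp(t), sustituimos t = log(4) para obtener v = 28.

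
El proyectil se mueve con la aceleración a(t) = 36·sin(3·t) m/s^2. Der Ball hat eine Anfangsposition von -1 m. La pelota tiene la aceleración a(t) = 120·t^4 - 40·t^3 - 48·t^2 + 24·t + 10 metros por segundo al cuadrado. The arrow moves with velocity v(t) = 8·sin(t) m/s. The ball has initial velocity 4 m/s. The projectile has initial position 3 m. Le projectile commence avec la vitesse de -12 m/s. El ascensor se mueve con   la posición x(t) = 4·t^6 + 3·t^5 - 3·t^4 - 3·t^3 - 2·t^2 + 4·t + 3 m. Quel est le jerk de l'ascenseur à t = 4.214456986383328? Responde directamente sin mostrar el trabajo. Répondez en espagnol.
La respuesta es 38806.3917758101.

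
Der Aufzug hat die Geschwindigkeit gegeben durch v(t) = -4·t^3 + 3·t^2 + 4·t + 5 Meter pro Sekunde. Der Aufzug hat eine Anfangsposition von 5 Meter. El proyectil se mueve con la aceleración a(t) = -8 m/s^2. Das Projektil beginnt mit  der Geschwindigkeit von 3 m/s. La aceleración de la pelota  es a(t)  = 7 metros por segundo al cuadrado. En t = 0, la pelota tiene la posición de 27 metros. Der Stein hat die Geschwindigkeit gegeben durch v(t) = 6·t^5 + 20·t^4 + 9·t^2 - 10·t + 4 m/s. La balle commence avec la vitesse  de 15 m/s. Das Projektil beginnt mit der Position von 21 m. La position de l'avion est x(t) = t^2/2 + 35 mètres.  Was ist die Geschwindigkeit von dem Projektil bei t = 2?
Wir müssen die Stammfunktion unserer Gleichung für die Beschleunigung a(t) = -8 1-mal finden. Das Integral von der Beschleunigung ist die Geschwindigkeit. Mit v(0) = 3 erhalten wir v(t) = 3 - 8·t. Aus der Gleichung für die Geschwindigkeit v(t) = 3 - 8·t, setzen wir t = 2 ein und erhalten v = -13.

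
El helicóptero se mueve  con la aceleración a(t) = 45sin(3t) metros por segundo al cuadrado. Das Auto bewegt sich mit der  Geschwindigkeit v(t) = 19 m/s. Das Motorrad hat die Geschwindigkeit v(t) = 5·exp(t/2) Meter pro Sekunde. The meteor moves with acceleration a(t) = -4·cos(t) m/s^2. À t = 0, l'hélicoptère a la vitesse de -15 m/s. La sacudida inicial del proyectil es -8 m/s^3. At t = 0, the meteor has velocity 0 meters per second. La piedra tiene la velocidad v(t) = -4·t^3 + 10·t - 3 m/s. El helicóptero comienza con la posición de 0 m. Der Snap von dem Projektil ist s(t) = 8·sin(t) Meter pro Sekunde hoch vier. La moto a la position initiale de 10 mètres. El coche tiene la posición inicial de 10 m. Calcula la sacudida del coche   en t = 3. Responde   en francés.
En partant de la vitesse v(t) = 19, nous prenons 2 dérivées. En dérivant la vitesse, nous obtenons l'accélération: a(t) = 0. En dérivant l'accélération, nous obtenons le jerk: j(t) = 0. En utilisant j(t) = 0 et en substituant t = 3, nous trouvons j = 0.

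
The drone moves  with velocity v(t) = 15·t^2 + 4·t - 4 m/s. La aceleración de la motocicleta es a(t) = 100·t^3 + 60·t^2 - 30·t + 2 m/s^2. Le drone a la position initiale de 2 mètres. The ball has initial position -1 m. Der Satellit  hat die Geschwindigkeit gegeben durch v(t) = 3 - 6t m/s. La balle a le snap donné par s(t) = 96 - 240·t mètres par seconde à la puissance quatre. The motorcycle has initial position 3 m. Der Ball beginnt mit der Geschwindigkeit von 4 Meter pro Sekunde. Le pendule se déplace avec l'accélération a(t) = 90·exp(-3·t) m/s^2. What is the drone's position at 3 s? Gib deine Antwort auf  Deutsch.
Ausgehend von der Geschwindigkeit v(t) = 15·t^2 + 4·t - 4, nehmen wir 1 Stammfunktion. Durch Integration von der Geschwindigkeit und Verwendung der Anfangsbedingung x(0) = 2, erhalten wir x(t) = 5·t^3 + 2·t^2 - 4·t + 2. Wir haben die Position x(t) = 5·t^3 + 2·t^2 - 4·t + 2. Durch Einsetzen von t = 3: x(3) = 143.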